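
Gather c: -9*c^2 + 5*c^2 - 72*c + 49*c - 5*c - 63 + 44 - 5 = -4*c^2 - 28*c - 24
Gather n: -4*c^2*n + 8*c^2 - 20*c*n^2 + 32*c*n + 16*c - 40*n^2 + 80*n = 8*c^2 + 16*c + n^2*(-20*c - 40) + n*(-4*c^2 + 32*c + 80)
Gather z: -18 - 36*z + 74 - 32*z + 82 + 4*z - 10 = 128 - 64*z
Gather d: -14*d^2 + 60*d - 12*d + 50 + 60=-14*d^2 + 48*d + 110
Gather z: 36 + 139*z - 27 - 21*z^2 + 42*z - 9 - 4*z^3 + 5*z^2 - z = -4*z^3 - 16*z^2 + 180*z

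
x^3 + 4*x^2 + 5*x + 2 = (x + 1)^2*(x + 2)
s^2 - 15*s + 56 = (s - 8)*(s - 7)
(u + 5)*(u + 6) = u^2 + 11*u + 30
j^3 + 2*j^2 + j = j*(j + 1)^2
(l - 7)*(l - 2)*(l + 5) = l^3 - 4*l^2 - 31*l + 70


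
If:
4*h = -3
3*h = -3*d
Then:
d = 3/4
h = -3/4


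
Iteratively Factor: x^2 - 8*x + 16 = (x - 4)*(x - 4)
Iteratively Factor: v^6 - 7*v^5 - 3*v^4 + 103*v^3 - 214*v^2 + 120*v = (v - 3)*(v^5 - 4*v^4 - 15*v^3 + 58*v^2 - 40*v) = (v - 5)*(v - 3)*(v^4 + v^3 - 10*v^2 + 8*v) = v*(v - 5)*(v - 3)*(v^3 + v^2 - 10*v + 8) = v*(v - 5)*(v - 3)*(v - 1)*(v^2 + 2*v - 8) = v*(v - 5)*(v - 3)*(v - 2)*(v - 1)*(v + 4)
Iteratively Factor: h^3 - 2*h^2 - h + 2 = (h - 2)*(h^2 - 1) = (h - 2)*(h + 1)*(h - 1)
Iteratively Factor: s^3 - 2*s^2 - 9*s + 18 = (s - 3)*(s^2 + s - 6) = (s - 3)*(s - 2)*(s + 3)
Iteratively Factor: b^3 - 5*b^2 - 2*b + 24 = (b - 4)*(b^2 - b - 6) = (b - 4)*(b - 3)*(b + 2)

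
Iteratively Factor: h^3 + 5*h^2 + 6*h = (h)*(h^2 + 5*h + 6) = h*(h + 3)*(h + 2)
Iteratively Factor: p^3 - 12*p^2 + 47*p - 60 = (p - 3)*(p^2 - 9*p + 20) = (p - 4)*(p - 3)*(p - 5)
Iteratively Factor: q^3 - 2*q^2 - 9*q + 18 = (q + 3)*(q^2 - 5*q + 6) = (q - 3)*(q + 3)*(q - 2)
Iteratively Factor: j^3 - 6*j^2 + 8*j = (j)*(j^2 - 6*j + 8) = j*(j - 4)*(j - 2)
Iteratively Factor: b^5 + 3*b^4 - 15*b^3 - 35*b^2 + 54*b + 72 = (b + 3)*(b^4 - 15*b^2 + 10*b + 24) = (b + 3)*(b + 4)*(b^3 - 4*b^2 + b + 6) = (b + 1)*(b + 3)*(b + 4)*(b^2 - 5*b + 6) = (b - 2)*(b + 1)*(b + 3)*(b + 4)*(b - 3)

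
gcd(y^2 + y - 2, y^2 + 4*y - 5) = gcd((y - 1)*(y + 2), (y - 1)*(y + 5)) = y - 1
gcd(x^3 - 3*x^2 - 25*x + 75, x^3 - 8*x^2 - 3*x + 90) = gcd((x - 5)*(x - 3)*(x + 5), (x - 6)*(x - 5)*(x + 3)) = x - 5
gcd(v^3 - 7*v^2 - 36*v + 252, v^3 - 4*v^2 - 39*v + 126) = v^2 - v - 42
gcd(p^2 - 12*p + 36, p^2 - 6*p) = p - 6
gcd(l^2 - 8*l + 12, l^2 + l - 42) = l - 6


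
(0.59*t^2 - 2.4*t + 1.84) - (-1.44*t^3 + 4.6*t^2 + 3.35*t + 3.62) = 1.44*t^3 - 4.01*t^2 - 5.75*t - 1.78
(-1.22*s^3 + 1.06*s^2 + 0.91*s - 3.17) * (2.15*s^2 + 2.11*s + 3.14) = -2.623*s^5 - 0.2952*s^4 + 0.3623*s^3 - 1.567*s^2 - 3.8313*s - 9.9538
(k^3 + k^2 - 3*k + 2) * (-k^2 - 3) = -k^5 - k^4 - 5*k^2 + 9*k - 6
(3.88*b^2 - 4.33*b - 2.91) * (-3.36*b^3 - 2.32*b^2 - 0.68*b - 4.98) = -13.0368*b^5 + 5.5472*b^4 + 17.1848*b^3 - 9.6268*b^2 + 23.5422*b + 14.4918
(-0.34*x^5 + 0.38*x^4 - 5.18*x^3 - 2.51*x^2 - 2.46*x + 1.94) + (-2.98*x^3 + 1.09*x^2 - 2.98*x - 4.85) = -0.34*x^5 + 0.38*x^4 - 8.16*x^3 - 1.42*x^2 - 5.44*x - 2.91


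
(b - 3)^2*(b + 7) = b^3 + b^2 - 33*b + 63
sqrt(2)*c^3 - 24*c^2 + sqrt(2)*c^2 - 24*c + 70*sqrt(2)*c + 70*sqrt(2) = (c - 7*sqrt(2))*(c - 5*sqrt(2))*(sqrt(2)*c + sqrt(2))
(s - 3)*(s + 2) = s^2 - s - 6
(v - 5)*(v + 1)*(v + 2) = v^3 - 2*v^2 - 13*v - 10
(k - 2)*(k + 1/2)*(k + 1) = k^3 - k^2/2 - 5*k/2 - 1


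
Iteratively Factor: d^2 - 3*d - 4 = (d + 1)*(d - 4)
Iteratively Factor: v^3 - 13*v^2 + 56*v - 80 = (v - 4)*(v^2 - 9*v + 20) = (v - 4)^2*(v - 5)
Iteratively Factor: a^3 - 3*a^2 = (a)*(a^2 - 3*a) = a^2*(a - 3)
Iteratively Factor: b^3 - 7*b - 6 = (b + 1)*(b^2 - b - 6) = (b - 3)*(b + 1)*(b + 2)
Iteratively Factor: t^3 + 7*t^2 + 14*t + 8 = (t + 4)*(t^2 + 3*t + 2) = (t + 2)*(t + 4)*(t + 1)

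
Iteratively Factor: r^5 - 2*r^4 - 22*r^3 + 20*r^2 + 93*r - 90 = (r - 1)*(r^4 - r^3 - 23*r^2 - 3*r + 90) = (r - 5)*(r - 1)*(r^3 + 4*r^2 - 3*r - 18) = (r - 5)*(r - 1)*(r + 3)*(r^2 + r - 6) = (r - 5)*(r - 1)*(r + 3)^2*(r - 2)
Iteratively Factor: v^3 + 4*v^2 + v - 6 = (v - 1)*(v^2 + 5*v + 6) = (v - 1)*(v + 2)*(v + 3)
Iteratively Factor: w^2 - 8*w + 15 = (w - 3)*(w - 5)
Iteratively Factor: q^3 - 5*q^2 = (q - 5)*(q^2) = q*(q - 5)*(q)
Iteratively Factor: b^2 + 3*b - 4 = (b + 4)*(b - 1)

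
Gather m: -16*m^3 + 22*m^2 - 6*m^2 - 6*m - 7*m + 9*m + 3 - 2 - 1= -16*m^3 + 16*m^2 - 4*m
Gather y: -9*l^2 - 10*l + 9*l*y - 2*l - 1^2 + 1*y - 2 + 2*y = -9*l^2 - 12*l + y*(9*l + 3) - 3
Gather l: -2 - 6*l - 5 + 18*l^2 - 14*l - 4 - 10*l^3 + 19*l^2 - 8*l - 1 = -10*l^3 + 37*l^2 - 28*l - 12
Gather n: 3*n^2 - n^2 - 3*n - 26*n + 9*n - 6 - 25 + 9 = 2*n^2 - 20*n - 22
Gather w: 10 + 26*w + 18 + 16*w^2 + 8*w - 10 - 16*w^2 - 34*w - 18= 0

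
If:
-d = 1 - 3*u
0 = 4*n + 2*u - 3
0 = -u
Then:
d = -1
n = 3/4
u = 0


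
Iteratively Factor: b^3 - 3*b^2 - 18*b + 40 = (b + 4)*(b^2 - 7*b + 10) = (b - 5)*(b + 4)*(b - 2)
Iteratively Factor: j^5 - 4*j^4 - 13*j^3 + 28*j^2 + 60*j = (j - 5)*(j^4 + j^3 - 8*j^2 - 12*j) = (j - 5)*(j + 2)*(j^3 - j^2 - 6*j) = (j - 5)*(j - 3)*(j + 2)*(j^2 + 2*j) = (j - 5)*(j - 3)*(j + 2)^2*(j)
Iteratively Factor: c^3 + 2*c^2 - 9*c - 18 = (c + 3)*(c^2 - c - 6) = (c - 3)*(c + 3)*(c + 2)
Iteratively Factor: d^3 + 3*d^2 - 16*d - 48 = (d - 4)*(d^2 + 7*d + 12) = (d - 4)*(d + 4)*(d + 3)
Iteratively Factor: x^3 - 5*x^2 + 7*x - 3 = (x - 3)*(x^2 - 2*x + 1) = (x - 3)*(x - 1)*(x - 1)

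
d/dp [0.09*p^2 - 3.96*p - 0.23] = 0.18*p - 3.96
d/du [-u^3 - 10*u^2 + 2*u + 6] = -3*u^2 - 20*u + 2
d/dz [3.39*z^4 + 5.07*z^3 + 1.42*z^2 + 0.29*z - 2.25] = 13.56*z^3 + 15.21*z^2 + 2.84*z + 0.29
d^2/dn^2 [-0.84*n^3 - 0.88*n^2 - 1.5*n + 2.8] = -5.04*n - 1.76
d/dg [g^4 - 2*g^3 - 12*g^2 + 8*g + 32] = 4*g^3 - 6*g^2 - 24*g + 8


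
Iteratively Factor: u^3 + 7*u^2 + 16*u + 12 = (u + 2)*(u^2 + 5*u + 6) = (u + 2)^2*(u + 3)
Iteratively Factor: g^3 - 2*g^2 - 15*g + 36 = (g - 3)*(g^2 + g - 12) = (g - 3)^2*(g + 4)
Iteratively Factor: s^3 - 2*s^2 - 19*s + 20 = (s - 1)*(s^2 - s - 20) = (s - 5)*(s - 1)*(s + 4)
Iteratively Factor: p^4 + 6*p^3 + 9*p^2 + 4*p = (p + 4)*(p^3 + 2*p^2 + p) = (p + 1)*(p + 4)*(p^2 + p) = p*(p + 1)*(p + 4)*(p + 1)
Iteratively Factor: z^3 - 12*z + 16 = (z + 4)*(z^2 - 4*z + 4) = (z - 2)*(z + 4)*(z - 2)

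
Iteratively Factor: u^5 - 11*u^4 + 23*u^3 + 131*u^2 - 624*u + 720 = (u + 4)*(u^4 - 15*u^3 + 83*u^2 - 201*u + 180) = (u - 5)*(u + 4)*(u^3 - 10*u^2 + 33*u - 36) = (u - 5)*(u - 3)*(u + 4)*(u^2 - 7*u + 12) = (u - 5)*(u - 3)^2*(u + 4)*(u - 4)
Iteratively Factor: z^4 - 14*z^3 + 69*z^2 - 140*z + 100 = (z - 2)*(z^3 - 12*z^2 + 45*z - 50) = (z - 5)*(z - 2)*(z^2 - 7*z + 10) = (z - 5)*(z - 2)^2*(z - 5)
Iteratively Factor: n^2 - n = (n - 1)*(n)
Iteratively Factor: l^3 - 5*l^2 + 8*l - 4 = (l - 2)*(l^2 - 3*l + 2) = (l - 2)^2*(l - 1)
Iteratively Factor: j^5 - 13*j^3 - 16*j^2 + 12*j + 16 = (j - 1)*(j^4 + j^3 - 12*j^2 - 28*j - 16) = (j - 4)*(j - 1)*(j^3 + 5*j^2 + 8*j + 4) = (j - 4)*(j - 1)*(j + 2)*(j^2 + 3*j + 2) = (j - 4)*(j - 1)*(j + 1)*(j + 2)*(j + 2)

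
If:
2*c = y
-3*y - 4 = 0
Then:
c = -2/3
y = -4/3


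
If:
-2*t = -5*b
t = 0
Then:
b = 0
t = 0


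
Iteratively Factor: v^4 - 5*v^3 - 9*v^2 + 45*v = (v + 3)*(v^3 - 8*v^2 + 15*v) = (v - 5)*(v + 3)*(v^2 - 3*v) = v*(v - 5)*(v + 3)*(v - 3)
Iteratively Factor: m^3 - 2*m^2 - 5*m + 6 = (m + 2)*(m^2 - 4*m + 3) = (m - 3)*(m + 2)*(m - 1)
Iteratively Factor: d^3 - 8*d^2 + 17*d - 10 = (d - 2)*(d^2 - 6*d + 5) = (d - 5)*(d - 2)*(d - 1)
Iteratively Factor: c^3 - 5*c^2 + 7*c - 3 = (c - 1)*(c^2 - 4*c + 3) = (c - 3)*(c - 1)*(c - 1)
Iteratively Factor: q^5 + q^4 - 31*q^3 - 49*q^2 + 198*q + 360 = (q - 3)*(q^4 + 4*q^3 - 19*q^2 - 106*q - 120) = (q - 3)*(q + 3)*(q^3 + q^2 - 22*q - 40) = (q - 3)*(q + 3)*(q + 4)*(q^2 - 3*q - 10) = (q - 3)*(q + 2)*(q + 3)*(q + 4)*(q - 5)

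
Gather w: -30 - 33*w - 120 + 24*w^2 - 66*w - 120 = 24*w^2 - 99*w - 270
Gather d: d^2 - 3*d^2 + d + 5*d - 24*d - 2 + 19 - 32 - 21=-2*d^2 - 18*d - 36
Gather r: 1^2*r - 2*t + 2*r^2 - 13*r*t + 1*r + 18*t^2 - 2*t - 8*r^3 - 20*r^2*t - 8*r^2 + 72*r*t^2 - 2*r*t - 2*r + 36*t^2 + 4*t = -8*r^3 + r^2*(-20*t - 6) + r*(72*t^2 - 15*t) + 54*t^2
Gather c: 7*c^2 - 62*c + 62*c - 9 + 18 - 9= 7*c^2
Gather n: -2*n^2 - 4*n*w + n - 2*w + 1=-2*n^2 + n*(1 - 4*w) - 2*w + 1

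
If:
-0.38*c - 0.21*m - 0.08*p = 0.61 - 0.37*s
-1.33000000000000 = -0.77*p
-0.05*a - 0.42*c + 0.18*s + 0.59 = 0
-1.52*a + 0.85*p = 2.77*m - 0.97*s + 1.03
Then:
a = 8.19585184117521 - 0.832570944968772*s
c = 0.527687017258187*s + 0.429065257002952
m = 0.807042540199471*s - 4.33917436115686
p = 1.73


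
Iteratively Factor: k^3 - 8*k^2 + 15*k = (k - 5)*(k^2 - 3*k) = k*(k - 5)*(k - 3)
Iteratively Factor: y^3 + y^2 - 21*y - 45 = (y - 5)*(y^2 + 6*y + 9) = (y - 5)*(y + 3)*(y + 3)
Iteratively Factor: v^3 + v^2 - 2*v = (v - 1)*(v^2 + 2*v) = (v - 1)*(v + 2)*(v)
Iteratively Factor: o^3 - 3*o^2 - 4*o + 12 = (o - 3)*(o^2 - 4) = (o - 3)*(o + 2)*(o - 2)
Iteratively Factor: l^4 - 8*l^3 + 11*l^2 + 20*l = (l)*(l^3 - 8*l^2 + 11*l + 20) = l*(l + 1)*(l^2 - 9*l + 20) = l*(l - 5)*(l + 1)*(l - 4)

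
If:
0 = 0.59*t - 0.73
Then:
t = 1.24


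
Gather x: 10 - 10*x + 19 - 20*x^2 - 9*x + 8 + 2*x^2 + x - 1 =-18*x^2 - 18*x + 36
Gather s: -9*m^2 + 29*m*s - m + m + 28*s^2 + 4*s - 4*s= -9*m^2 + 29*m*s + 28*s^2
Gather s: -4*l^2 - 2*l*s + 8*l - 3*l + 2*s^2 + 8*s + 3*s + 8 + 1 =-4*l^2 + 5*l + 2*s^2 + s*(11 - 2*l) + 9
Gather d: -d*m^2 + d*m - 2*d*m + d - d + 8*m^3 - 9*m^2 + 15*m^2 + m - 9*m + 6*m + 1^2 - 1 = d*(-m^2 - m) + 8*m^3 + 6*m^2 - 2*m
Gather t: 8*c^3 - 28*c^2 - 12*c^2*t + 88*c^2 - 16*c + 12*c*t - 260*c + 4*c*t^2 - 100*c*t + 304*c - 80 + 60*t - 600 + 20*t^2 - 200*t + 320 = 8*c^3 + 60*c^2 + 28*c + t^2*(4*c + 20) + t*(-12*c^2 - 88*c - 140) - 360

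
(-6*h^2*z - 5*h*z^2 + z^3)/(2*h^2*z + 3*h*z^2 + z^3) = (-6*h + z)/(2*h + z)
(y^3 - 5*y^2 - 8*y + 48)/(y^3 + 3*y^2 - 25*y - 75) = (y^2 - 8*y + 16)/(y^2 - 25)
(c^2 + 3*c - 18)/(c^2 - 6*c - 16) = (-c^2 - 3*c + 18)/(-c^2 + 6*c + 16)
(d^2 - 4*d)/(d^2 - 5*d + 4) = d/(d - 1)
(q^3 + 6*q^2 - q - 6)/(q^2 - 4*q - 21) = (-q^3 - 6*q^2 + q + 6)/(-q^2 + 4*q + 21)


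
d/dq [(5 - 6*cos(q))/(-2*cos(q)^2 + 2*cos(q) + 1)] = 4*(3*cos(q)^2 - 5*cos(q) + 4)*sin(q)/(2*cos(q) - cos(2*q))^2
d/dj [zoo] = 0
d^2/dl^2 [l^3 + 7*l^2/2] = 6*l + 7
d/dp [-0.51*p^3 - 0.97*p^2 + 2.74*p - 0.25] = -1.53*p^2 - 1.94*p + 2.74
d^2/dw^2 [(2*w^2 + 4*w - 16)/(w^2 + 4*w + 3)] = 4*(-2*w^3 - 33*w^2 - 114*w - 119)/(w^6 + 12*w^5 + 57*w^4 + 136*w^3 + 171*w^2 + 108*w + 27)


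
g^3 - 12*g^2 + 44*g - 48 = (g - 6)*(g - 4)*(g - 2)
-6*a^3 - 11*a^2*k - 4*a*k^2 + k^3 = (-6*a + k)*(a + k)^2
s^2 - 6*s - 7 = (s - 7)*(s + 1)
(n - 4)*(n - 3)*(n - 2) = n^3 - 9*n^2 + 26*n - 24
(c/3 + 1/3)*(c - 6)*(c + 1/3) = c^3/3 - 14*c^2/9 - 23*c/9 - 2/3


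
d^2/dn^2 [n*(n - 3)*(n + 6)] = 6*n + 6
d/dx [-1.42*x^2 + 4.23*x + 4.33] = 4.23 - 2.84*x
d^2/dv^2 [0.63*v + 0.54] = 0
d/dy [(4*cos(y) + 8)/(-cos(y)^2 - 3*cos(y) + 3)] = 4*(sin(y)^2 - 4*cos(y) - 10)*sin(y)/(cos(y)^2 + 3*cos(y) - 3)^2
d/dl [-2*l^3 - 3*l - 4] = -6*l^2 - 3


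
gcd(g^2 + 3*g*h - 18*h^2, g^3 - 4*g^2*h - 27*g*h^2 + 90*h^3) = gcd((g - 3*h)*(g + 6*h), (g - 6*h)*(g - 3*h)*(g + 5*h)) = g - 3*h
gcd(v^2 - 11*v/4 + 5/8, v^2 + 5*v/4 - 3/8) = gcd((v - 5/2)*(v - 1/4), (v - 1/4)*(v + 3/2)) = v - 1/4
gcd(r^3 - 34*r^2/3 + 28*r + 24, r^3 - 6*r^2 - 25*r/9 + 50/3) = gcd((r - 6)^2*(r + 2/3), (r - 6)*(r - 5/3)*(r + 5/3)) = r - 6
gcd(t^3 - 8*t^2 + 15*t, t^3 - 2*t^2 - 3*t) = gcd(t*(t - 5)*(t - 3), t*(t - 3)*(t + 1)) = t^2 - 3*t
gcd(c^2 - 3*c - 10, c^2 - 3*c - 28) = 1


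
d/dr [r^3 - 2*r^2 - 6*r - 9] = 3*r^2 - 4*r - 6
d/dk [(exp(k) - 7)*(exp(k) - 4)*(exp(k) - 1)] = 3*(exp(2*k) - 8*exp(k) + 13)*exp(k)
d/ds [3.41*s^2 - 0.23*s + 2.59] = 6.82*s - 0.23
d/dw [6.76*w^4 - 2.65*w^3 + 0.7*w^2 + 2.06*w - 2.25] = 27.04*w^3 - 7.95*w^2 + 1.4*w + 2.06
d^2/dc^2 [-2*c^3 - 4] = -12*c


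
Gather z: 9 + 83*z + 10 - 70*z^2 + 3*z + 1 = -70*z^2 + 86*z + 20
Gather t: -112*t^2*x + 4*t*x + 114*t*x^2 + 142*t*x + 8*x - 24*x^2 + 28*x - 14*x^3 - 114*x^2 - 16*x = -112*t^2*x + t*(114*x^2 + 146*x) - 14*x^3 - 138*x^2 + 20*x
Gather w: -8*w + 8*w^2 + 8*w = 8*w^2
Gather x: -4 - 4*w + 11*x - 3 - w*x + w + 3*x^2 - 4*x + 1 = -3*w + 3*x^2 + x*(7 - w) - 6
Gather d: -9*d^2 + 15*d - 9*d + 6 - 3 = -9*d^2 + 6*d + 3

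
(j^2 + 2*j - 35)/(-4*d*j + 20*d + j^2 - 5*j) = (-j - 7)/(4*d - j)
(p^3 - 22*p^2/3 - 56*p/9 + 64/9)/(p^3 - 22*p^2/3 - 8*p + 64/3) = (9*p^2 + 6*p - 8)/(3*(3*p^2 + 2*p - 8))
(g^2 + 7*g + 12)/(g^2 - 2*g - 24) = (g + 3)/(g - 6)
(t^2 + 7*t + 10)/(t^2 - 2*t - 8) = (t + 5)/(t - 4)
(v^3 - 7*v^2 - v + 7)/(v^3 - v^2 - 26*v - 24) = (v^2 - 8*v + 7)/(v^2 - 2*v - 24)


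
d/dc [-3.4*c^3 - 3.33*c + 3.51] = -10.2*c^2 - 3.33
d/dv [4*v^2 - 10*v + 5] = 8*v - 10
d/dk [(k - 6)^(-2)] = -2/(k - 6)^3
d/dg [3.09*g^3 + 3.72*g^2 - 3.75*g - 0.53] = 9.27*g^2 + 7.44*g - 3.75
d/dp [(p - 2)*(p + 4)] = 2*p + 2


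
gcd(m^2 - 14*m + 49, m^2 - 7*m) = m - 7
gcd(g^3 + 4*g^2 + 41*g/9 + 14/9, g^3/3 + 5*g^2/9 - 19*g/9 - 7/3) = g + 1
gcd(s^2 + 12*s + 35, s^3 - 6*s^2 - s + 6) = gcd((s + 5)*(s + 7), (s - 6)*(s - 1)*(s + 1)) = 1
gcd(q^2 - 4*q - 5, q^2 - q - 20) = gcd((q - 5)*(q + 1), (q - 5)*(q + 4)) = q - 5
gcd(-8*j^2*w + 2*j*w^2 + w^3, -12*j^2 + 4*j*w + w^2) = -2*j + w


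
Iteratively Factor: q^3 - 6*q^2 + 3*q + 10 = (q - 5)*(q^2 - q - 2) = (q - 5)*(q - 2)*(q + 1)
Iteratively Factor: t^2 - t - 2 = (t - 2)*(t + 1)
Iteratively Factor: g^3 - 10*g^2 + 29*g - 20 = (g - 5)*(g^2 - 5*g + 4) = (g - 5)*(g - 4)*(g - 1)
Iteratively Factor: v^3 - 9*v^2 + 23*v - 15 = (v - 1)*(v^2 - 8*v + 15) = (v - 3)*(v - 1)*(v - 5)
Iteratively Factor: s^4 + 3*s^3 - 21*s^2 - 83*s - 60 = (s - 5)*(s^3 + 8*s^2 + 19*s + 12) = (s - 5)*(s + 4)*(s^2 + 4*s + 3) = (s - 5)*(s + 1)*(s + 4)*(s + 3)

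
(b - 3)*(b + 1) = b^2 - 2*b - 3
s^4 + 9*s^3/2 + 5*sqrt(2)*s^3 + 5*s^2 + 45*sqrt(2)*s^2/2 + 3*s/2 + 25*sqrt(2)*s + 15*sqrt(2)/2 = (s + 1/2)*(s + 1)*(s + 3)*(s + 5*sqrt(2))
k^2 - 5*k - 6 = (k - 6)*(k + 1)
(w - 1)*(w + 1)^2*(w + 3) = w^4 + 4*w^3 + 2*w^2 - 4*w - 3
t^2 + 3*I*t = t*(t + 3*I)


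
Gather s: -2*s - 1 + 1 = -2*s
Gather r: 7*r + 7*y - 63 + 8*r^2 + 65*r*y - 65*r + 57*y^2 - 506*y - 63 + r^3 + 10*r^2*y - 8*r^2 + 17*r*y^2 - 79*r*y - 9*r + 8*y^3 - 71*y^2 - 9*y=r^3 + 10*r^2*y + r*(17*y^2 - 14*y - 67) + 8*y^3 - 14*y^2 - 508*y - 126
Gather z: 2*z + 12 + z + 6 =3*z + 18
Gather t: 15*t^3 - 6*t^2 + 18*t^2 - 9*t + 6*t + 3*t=15*t^3 + 12*t^2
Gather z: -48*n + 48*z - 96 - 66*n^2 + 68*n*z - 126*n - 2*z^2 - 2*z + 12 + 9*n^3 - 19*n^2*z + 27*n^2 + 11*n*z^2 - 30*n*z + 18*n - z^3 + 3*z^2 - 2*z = 9*n^3 - 39*n^2 - 156*n - z^3 + z^2*(11*n + 1) + z*(-19*n^2 + 38*n + 44) - 84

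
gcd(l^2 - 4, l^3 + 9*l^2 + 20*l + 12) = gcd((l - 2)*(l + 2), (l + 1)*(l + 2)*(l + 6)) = l + 2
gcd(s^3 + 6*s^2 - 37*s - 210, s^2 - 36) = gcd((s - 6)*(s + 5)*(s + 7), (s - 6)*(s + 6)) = s - 6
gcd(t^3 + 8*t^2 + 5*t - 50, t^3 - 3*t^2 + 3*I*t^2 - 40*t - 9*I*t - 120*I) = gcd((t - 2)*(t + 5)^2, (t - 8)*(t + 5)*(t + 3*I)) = t + 5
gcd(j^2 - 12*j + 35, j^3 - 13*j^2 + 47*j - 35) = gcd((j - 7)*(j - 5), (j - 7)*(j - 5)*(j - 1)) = j^2 - 12*j + 35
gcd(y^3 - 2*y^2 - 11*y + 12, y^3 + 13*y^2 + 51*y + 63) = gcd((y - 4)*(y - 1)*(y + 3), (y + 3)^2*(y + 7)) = y + 3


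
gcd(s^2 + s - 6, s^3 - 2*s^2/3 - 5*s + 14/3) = s - 2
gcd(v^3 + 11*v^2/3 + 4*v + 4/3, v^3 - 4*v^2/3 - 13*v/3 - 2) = v^2 + 5*v/3 + 2/3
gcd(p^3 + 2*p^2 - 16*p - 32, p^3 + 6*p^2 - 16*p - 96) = p^2 - 16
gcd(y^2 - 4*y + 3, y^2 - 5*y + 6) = y - 3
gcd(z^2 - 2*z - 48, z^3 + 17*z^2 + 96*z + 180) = z + 6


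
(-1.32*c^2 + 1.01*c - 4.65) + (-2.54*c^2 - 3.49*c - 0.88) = -3.86*c^2 - 2.48*c - 5.53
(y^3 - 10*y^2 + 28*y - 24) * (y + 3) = y^4 - 7*y^3 - 2*y^2 + 60*y - 72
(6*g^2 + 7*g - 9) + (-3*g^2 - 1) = 3*g^2 + 7*g - 10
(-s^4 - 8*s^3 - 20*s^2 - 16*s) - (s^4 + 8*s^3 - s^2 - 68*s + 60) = -2*s^4 - 16*s^3 - 19*s^2 + 52*s - 60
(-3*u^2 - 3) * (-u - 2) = 3*u^3 + 6*u^2 + 3*u + 6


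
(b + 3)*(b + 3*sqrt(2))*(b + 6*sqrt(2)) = b^3 + 3*b^2 + 9*sqrt(2)*b^2 + 36*b + 27*sqrt(2)*b + 108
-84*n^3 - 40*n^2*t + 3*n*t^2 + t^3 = (-6*n + t)*(2*n + t)*(7*n + t)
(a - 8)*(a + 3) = a^2 - 5*a - 24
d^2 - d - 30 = (d - 6)*(d + 5)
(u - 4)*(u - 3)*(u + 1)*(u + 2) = u^4 - 4*u^3 - 7*u^2 + 22*u + 24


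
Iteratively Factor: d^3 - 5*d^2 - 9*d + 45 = (d + 3)*(d^2 - 8*d + 15) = (d - 3)*(d + 3)*(d - 5)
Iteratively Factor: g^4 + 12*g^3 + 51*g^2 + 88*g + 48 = (g + 3)*(g^3 + 9*g^2 + 24*g + 16) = (g + 1)*(g + 3)*(g^2 + 8*g + 16) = (g + 1)*(g + 3)*(g + 4)*(g + 4)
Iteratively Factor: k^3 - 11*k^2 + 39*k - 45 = (k - 3)*(k^2 - 8*k + 15) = (k - 3)^2*(k - 5)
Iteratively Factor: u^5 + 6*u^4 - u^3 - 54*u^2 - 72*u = (u)*(u^4 + 6*u^3 - u^2 - 54*u - 72) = u*(u + 2)*(u^3 + 4*u^2 - 9*u - 36) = u*(u + 2)*(u + 4)*(u^2 - 9) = u*(u - 3)*(u + 2)*(u + 4)*(u + 3)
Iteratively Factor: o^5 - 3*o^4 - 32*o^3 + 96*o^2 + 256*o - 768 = (o + 4)*(o^4 - 7*o^3 - 4*o^2 + 112*o - 192) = (o - 4)*(o + 4)*(o^3 - 3*o^2 - 16*o + 48) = (o - 4)^2*(o + 4)*(o^2 + o - 12) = (o - 4)^2*(o - 3)*(o + 4)*(o + 4)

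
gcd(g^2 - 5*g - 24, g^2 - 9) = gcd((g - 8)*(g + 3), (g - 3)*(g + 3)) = g + 3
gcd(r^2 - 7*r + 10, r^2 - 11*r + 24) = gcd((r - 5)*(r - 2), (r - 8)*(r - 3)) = 1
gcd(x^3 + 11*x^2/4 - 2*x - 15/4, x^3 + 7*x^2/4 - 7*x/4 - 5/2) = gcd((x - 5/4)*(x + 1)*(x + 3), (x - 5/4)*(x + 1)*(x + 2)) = x^2 - x/4 - 5/4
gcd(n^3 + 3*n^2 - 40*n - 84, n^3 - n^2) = 1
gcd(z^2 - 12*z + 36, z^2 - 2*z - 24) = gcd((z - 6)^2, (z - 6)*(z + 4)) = z - 6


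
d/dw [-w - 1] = -1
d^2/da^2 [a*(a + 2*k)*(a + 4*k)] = 6*a + 12*k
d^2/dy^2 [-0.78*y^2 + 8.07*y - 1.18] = -1.56000000000000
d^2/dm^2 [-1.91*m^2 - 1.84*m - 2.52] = -3.82000000000000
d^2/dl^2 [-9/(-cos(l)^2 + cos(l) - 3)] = 9*(4*(1 - cos(l)^2)^2 - 9*cos(l)^2 + 27*cos(l)/4 - 3*cos(3*l)/4)/(-cos(l)^2 + cos(l) - 3)^3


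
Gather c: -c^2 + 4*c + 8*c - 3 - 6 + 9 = -c^2 + 12*c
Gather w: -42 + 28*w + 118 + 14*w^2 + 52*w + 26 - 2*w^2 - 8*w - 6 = 12*w^2 + 72*w + 96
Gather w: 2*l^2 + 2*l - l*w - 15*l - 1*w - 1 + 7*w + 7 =2*l^2 - 13*l + w*(6 - l) + 6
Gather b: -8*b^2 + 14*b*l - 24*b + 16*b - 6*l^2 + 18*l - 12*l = -8*b^2 + b*(14*l - 8) - 6*l^2 + 6*l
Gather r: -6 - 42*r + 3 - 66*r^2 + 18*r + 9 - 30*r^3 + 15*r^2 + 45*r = -30*r^3 - 51*r^2 + 21*r + 6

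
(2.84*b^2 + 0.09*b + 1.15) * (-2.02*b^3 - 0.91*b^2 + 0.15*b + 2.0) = -5.7368*b^5 - 2.7662*b^4 - 1.9789*b^3 + 4.647*b^2 + 0.3525*b + 2.3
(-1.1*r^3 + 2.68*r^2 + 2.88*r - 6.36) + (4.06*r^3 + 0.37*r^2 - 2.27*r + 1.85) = 2.96*r^3 + 3.05*r^2 + 0.61*r - 4.51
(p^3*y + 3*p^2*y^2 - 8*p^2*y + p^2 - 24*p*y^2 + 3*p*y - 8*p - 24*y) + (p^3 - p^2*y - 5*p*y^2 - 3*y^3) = p^3*y + p^3 + 3*p^2*y^2 - 9*p^2*y + p^2 - 29*p*y^2 + 3*p*y - 8*p - 3*y^3 - 24*y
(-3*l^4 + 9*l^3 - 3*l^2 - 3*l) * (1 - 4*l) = 12*l^5 - 39*l^4 + 21*l^3 + 9*l^2 - 3*l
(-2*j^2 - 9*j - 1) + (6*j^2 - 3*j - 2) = 4*j^2 - 12*j - 3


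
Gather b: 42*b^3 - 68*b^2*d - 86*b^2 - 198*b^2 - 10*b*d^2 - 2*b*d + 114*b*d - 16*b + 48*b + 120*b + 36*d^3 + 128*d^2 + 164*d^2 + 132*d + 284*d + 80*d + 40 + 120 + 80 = 42*b^3 + b^2*(-68*d - 284) + b*(-10*d^2 + 112*d + 152) + 36*d^3 + 292*d^2 + 496*d + 240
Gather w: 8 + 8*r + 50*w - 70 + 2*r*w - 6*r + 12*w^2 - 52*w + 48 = 2*r + 12*w^2 + w*(2*r - 2) - 14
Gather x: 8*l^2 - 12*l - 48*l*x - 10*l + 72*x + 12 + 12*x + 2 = 8*l^2 - 22*l + x*(84 - 48*l) + 14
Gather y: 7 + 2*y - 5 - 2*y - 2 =0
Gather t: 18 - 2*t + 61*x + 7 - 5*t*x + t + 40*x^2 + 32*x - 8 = t*(-5*x - 1) + 40*x^2 + 93*x + 17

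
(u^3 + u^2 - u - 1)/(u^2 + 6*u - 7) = (u^2 + 2*u + 1)/(u + 7)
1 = 1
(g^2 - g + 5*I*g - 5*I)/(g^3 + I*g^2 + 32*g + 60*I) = (g - 1)/(g^2 - 4*I*g + 12)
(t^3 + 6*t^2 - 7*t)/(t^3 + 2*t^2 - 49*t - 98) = t*(t - 1)/(t^2 - 5*t - 14)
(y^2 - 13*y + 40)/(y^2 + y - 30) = (y - 8)/(y + 6)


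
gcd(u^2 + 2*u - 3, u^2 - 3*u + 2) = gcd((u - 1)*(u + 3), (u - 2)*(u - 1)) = u - 1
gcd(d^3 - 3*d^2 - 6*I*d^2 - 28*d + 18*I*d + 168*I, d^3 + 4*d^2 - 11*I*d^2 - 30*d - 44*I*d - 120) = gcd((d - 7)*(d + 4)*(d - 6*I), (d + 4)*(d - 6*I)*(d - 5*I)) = d^2 + d*(4 - 6*I) - 24*I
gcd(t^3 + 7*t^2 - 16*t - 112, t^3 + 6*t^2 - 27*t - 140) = t^2 + 11*t + 28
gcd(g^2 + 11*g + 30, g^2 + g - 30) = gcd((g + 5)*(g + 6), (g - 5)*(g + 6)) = g + 6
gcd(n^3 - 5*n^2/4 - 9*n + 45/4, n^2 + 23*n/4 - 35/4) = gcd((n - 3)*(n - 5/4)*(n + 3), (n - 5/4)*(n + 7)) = n - 5/4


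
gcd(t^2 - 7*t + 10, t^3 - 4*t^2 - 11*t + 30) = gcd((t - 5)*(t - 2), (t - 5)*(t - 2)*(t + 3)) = t^2 - 7*t + 10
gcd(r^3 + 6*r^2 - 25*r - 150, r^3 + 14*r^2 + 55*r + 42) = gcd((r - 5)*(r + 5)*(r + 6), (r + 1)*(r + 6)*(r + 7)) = r + 6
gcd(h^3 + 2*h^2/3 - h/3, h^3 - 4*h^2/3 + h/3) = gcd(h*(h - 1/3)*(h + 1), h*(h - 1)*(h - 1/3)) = h^2 - h/3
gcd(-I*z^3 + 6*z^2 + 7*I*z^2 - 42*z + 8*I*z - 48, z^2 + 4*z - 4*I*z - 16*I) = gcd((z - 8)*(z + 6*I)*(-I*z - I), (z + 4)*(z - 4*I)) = 1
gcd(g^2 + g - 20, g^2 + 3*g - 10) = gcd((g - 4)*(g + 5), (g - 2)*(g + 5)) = g + 5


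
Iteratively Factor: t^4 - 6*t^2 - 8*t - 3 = (t + 1)*(t^3 - t^2 - 5*t - 3) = (t + 1)^2*(t^2 - 2*t - 3) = (t - 3)*(t + 1)^2*(t + 1)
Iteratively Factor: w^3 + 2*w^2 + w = (w)*(w^2 + 2*w + 1) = w*(w + 1)*(w + 1)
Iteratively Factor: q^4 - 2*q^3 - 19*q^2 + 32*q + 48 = (q + 1)*(q^3 - 3*q^2 - 16*q + 48) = (q + 1)*(q + 4)*(q^2 - 7*q + 12) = (q - 3)*(q + 1)*(q + 4)*(q - 4)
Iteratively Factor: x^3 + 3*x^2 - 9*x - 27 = (x + 3)*(x^2 - 9) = (x + 3)^2*(x - 3)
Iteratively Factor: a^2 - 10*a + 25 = (a - 5)*(a - 5)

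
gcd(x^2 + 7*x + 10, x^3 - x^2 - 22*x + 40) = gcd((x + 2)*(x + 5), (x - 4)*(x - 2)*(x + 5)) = x + 5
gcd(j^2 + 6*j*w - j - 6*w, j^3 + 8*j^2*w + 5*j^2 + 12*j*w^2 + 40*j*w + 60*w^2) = j + 6*w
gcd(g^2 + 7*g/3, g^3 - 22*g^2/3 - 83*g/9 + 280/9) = g + 7/3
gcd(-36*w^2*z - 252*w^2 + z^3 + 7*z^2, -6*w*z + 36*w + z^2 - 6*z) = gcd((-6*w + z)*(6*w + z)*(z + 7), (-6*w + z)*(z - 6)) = -6*w + z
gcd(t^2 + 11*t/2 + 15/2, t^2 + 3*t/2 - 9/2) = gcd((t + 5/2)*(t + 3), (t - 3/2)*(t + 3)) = t + 3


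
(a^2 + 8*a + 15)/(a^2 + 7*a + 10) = (a + 3)/(a + 2)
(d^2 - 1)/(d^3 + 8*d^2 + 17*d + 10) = (d - 1)/(d^2 + 7*d + 10)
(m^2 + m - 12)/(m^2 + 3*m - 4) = (m - 3)/(m - 1)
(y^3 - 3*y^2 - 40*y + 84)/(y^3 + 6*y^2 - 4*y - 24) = (y - 7)/(y + 2)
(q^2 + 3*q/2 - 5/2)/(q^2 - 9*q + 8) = (q + 5/2)/(q - 8)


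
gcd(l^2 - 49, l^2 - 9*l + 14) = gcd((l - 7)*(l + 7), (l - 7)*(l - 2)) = l - 7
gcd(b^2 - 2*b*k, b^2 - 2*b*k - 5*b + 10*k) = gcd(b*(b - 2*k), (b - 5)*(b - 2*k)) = b - 2*k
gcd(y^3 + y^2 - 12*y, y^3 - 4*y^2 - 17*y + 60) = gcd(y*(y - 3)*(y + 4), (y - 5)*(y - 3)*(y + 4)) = y^2 + y - 12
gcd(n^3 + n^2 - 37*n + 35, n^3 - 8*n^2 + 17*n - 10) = n^2 - 6*n + 5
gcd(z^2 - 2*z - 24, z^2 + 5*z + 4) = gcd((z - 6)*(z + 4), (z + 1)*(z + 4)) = z + 4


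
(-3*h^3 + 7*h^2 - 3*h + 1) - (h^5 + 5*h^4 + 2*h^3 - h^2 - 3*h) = -h^5 - 5*h^4 - 5*h^3 + 8*h^2 + 1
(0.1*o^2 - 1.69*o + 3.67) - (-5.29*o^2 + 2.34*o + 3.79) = 5.39*o^2 - 4.03*o - 0.12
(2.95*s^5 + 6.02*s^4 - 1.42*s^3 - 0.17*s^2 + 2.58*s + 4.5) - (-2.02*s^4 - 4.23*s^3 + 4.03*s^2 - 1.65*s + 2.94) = 2.95*s^5 + 8.04*s^4 + 2.81*s^3 - 4.2*s^2 + 4.23*s + 1.56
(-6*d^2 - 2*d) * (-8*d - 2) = 48*d^3 + 28*d^2 + 4*d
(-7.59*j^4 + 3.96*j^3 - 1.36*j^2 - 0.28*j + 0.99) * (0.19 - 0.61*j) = 4.6299*j^5 - 3.8577*j^4 + 1.582*j^3 - 0.0876*j^2 - 0.6571*j + 0.1881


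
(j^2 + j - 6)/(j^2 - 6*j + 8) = (j + 3)/(j - 4)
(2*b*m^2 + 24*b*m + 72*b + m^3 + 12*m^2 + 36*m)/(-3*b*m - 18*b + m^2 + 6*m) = (-2*b*m - 12*b - m^2 - 6*m)/(3*b - m)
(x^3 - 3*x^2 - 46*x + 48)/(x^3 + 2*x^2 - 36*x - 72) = (x^2 - 9*x + 8)/(x^2 - 4*x - 12)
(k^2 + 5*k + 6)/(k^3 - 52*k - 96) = (k + 3)/(k^2 - 2*k - 48)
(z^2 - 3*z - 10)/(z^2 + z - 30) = (z + 2)/(z + 6)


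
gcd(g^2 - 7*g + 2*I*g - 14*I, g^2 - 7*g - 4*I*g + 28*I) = g - 7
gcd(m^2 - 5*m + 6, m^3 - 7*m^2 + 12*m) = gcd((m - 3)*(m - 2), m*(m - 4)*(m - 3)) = m - 3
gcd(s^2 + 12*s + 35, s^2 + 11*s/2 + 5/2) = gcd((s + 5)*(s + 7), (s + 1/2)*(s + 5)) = s + 5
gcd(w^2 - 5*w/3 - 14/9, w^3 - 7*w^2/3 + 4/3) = w + 2/3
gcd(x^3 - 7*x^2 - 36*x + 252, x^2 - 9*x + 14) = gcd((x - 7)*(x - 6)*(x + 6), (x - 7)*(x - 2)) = x - 7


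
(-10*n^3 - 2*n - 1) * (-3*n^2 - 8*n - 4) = 30*n^5 + 80*n^4 + 46*n^3 + 19*n^2 + 16*n + 4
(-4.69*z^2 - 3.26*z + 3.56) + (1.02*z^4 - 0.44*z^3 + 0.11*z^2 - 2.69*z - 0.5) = 1.02*z^4 - 0.44*z^3 - 4.58*z^2 - 5.95*z + 3.06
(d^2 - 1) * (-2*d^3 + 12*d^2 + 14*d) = -2*d^5 + 12*d^4 + 16*d^3 - 12*d^2 - 14*d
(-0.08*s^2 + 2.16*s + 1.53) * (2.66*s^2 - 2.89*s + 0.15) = -0.2128*s^4 + 5.9768*s^3 - 2.1846*s^2 - 4.0977*s + 0.2295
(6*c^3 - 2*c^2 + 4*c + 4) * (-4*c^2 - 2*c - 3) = -24*c^5 - 4*c^4 - 30*c^3 - 18*c^2 - 20*c - 12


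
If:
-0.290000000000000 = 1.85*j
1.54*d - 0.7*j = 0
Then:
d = -0.07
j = -0.16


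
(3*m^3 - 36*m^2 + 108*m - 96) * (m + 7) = 3*m^4 - 15*m^3 - 144*m^2 + 660*m - 672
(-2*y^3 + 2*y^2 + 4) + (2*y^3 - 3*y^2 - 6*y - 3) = -y^2 - 6*y + 1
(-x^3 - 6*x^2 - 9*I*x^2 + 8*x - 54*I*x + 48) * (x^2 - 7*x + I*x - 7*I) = -x^5 + x^4 - 10*I*x^4 + 59*x^3 + 10*I*x^3 - 17*x^2 + 428*I*x^2 - 714*x - 8*I*x - 336*I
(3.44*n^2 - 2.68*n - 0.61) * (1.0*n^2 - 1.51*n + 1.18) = 3.44*n^4 - 7.8744*n^3 + 7.496*n^2 - 2.2413*n - 0.7198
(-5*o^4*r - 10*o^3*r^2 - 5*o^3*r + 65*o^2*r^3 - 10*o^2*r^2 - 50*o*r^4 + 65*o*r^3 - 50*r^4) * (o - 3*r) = -5*o^5*r + 5*o^4*r^2 - 5*o^4*r + 95*o^3*r^3 + 5*o^3*r^2 - 245*o^2*r^4 + 95*o^2*r^3 + 150*o*r^5 - 245*o*r^4 + 150*r^5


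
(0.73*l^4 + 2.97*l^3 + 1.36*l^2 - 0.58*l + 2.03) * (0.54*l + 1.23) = 0.3942*l^5 + 2.5017*l^4 + 4.3875*l^3 + 1.3596*l^2 + 0.3828*l + 2.4969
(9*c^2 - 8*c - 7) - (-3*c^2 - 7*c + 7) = 12*c^2 - c - 14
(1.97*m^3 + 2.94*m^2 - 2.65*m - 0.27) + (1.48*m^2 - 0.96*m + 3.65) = 1.97*m^3 + 4.42*m^2 - 3.61*m + 3.38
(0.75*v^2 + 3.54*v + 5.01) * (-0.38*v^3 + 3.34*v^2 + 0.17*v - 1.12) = -0.285*v^5 + 1.1598*v^4 + 10.0473*v^3 + 16.4952*v^2 - 3.1131*v - 5.6112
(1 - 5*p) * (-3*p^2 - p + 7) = 15*p^3 + 2*p^2 - 36*p + 7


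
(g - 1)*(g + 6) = g^2 + 5*g - 6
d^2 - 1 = (d - 1)*(d + 1)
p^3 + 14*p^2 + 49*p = p*(p + 7)^2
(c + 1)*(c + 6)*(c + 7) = c^3 + 14*c^2 + 55*c + 42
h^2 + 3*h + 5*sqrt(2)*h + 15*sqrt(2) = (h + 3)*(h + 5*sqrt(2))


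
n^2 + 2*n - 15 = (n - 3)*(n + 5)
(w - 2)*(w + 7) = w^2 + 5*w - 14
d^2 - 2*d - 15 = (d - 5)*(d + 3)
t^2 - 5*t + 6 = (t - 3)*(t - 2)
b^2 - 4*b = b*(b - 4)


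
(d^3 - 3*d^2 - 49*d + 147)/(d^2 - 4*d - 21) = (d^2 + 4*d - 21)/(d + 3)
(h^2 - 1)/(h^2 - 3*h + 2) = (h + 1)/(h - 2)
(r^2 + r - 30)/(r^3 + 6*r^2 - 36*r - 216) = (r - 5)/(r^2 - 36)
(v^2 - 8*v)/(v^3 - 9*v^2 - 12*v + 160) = v/(v^2 - v - 20)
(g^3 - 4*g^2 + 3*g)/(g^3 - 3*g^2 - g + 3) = g/(g + 1)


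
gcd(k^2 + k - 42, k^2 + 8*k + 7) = k + 7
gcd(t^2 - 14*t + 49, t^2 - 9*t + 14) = t - 7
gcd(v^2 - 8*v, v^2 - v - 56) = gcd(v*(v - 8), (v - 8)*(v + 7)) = v - 8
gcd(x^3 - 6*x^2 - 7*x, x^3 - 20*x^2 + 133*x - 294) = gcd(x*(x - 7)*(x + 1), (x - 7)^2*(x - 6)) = x - 7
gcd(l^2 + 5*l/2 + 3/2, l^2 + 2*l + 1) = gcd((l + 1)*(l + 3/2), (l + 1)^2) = l + 1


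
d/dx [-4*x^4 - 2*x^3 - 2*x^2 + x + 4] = -16*x^3 - 6*x^2 - 4*x + 1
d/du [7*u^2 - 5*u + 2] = 14*u - 5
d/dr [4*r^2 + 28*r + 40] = 8*r + 28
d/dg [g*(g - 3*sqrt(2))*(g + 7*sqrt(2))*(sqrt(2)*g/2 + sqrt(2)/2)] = 2*sqrt(2)*g^3 + 3*sqrt(2)*g^2/2 + 12*g^2 - 42*sqrt(2)*g + 8*g - 21*sqrt(2)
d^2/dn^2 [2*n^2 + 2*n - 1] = 4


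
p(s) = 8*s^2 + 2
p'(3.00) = 48.00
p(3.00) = 74.00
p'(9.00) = 144.00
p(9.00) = 650.00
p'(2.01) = 32.16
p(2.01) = 34.32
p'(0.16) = 2.56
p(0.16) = 2.20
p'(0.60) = 9.60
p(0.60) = 4.88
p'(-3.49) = -55.84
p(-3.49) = 99.44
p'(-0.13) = -2.08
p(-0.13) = 2.14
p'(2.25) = 36.00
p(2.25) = 42.50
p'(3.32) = 53.12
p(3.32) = 90.18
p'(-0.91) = -14.56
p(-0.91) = 8.62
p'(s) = 16*s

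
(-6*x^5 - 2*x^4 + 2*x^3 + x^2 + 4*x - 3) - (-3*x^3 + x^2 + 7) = -6*x^5 - 2*x^4 + 5*x^3 + 4*x - 10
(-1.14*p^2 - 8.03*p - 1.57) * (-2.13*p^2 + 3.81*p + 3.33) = 2.4282*p^4 + 12.7605*p^3 - 31.0464*p^2 - 32.7216*p - 5.2281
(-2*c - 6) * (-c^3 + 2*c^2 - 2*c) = 2*c^4 + 2*c^3 - 8*c^2 + 12*c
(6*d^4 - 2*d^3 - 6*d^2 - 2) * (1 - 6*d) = -36*d^5 + 18*d^4 + 34*d^3 - 6*d^2 + 12*d - 2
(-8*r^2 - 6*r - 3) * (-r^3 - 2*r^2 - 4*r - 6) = 8*r^5 + 22*r^4 + 47*r^3 + 78*r^2 + 48*r + 18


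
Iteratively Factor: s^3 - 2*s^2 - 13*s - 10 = (s - 5)*(s^2 + 3*s + 2) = (s - 5)*(s + 1)*(s + 2)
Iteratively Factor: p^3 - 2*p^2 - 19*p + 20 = (p + 4)*(p^2 - 6*p + 5) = (p - 1)*(p + 4)*(p - 5)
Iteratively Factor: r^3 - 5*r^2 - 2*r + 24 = (r - 3)*(r^2 - 2*r - 8) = (r - 3)*(r + 2)*(r - 4)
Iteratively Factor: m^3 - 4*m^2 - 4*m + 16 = (m + 2)*(m^2 - 6*m + 8) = (m - 2)*(m + 2)*(m - 4)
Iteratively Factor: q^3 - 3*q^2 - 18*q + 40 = (q + 4)*(q^2 - 7*q + 10) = (q - 5)*(q + 4)*(q - 2)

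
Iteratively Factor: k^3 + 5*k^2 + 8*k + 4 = (k + 1)*(k^2 + 4*k + 4) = (k + 1)*(k + 2)*(k + 2)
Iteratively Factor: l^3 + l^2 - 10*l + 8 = (l - 2)*(l^2 + 3*l - 4) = (l - 2)*(l - 1)*(l + 4)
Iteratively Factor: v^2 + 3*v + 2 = (v + 1)*(v + 2)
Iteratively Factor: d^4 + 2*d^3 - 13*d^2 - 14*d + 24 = (d + 4)*(d^3 - 2*d^2 - 5*d + 6) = (d - 3)*(d + 4)*(d^2 + d - 2) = (d - 3)*(d + 2)*(d + 4)*(d - 1)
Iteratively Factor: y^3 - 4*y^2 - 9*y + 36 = (y + 3)*(y^2 - 7*y + 12) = (y - 3)*(y + 3)*(y - 4)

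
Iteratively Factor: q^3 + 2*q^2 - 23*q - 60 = (q - 5)*(q^2 + 7*q + 12) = (q - 5)*(q + 4)*(q + 3)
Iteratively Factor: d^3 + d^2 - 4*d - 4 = (d + 2)*(d^2 - d - 2) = (d + 1)*(d + 2)*(d - 2)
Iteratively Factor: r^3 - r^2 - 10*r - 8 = (r + 2)*(r^2 - 3*r - 4) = (r + 1)*(r + 2)*(r - 4)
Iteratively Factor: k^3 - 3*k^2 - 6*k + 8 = (k - 4)*(k^2 + k - 2) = (k - 4)*(k + 2)*(k - 1)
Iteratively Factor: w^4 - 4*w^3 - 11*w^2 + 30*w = (w + 3)*(w^3 - 7*w^2 + 10*w) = (w - 5)*(w + 3)*(w^2 - 2*w) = w*(w - 5)*(w + 3)*(w - 2)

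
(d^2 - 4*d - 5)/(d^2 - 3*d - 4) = (d - 5)/(d - 4)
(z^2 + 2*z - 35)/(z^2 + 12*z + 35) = (z - 5)/(z + 5)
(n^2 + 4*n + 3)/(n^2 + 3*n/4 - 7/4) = 4*(n^2 + 4*n + 3)/(4*n^2 + 3*n - 7)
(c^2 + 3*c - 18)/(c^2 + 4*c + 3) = (c^2 + 3*c - 18)/(c^2 + 4*c + 3)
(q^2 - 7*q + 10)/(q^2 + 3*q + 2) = (q^2 - 7*q + 10)/(q^2 + 3*q + 2)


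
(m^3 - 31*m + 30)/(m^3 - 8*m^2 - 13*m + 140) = (m^2 + 5*m - 6)/(m^2 - 3*m - 28)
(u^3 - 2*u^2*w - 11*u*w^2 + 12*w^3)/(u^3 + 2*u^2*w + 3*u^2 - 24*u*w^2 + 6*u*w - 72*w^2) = (u^2 + 2*u*w - 3*w^2)/(u^2 + 6*u*w + 3*u + 18*w)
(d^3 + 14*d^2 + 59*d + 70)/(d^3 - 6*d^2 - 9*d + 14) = (d^2 + 12*d + 35)/(d^2 - 8*d + 7)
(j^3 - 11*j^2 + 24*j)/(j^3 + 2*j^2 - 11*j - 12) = j*(j - 8)/(j^2 + 5*j + 4)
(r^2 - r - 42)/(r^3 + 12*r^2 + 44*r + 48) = (r - 7)/(r^2 + 6*r + 8)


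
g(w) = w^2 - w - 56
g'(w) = 2*w - 1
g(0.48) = -56.25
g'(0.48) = -0.04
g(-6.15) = -12.03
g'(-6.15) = -13.30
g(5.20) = -34.16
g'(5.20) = 9.40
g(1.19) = -55.77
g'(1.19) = 1.38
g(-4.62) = -30.04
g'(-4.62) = -10.24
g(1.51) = -55.23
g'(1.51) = 2.02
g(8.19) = 2.89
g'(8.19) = 15.38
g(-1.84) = -50.77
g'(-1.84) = -4.68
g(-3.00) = -44.00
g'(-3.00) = -7.00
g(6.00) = -26.00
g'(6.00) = 11.00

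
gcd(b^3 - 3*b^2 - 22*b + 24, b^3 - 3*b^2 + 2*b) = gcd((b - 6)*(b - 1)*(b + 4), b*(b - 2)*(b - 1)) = b - 1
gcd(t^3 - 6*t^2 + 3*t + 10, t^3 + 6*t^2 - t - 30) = t - 2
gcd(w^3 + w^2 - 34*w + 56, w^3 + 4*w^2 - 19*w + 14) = w^2 + 5*w - 14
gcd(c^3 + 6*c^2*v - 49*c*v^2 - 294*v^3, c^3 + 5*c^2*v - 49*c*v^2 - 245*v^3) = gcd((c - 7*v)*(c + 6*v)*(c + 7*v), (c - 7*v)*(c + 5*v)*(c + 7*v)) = -c^2 + 49*v^2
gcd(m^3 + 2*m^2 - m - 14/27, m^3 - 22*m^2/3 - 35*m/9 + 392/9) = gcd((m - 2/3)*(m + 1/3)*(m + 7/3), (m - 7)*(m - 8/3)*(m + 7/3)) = m + 7/3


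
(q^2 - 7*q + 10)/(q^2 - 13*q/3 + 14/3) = 3*(q - 5)/(3*q - 7)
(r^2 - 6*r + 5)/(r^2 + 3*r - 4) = (r - 5)/(r + 4)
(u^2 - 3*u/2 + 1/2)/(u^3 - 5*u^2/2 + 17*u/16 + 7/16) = 8*(2*u - 1)/(16*u^2 - 24*u - 7)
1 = 1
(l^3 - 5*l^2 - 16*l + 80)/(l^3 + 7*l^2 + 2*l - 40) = (l^2 - 9*l + 20)/(l^2 + 3*l - 10)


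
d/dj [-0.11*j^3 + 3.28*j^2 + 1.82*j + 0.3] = -0.33*j^2 + 6.56*j + 1.82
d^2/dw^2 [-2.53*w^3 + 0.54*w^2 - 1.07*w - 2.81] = 1.08 - 15.18*w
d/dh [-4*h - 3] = -4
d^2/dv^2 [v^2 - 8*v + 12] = 2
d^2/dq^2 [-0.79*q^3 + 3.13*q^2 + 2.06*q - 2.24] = 6.26 - 4.74*q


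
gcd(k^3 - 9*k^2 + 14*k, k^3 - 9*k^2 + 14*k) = k^3 - 9*k^2 + 14*k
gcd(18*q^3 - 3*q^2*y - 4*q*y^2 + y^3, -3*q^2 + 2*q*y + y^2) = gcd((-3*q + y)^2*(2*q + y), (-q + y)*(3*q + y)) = 1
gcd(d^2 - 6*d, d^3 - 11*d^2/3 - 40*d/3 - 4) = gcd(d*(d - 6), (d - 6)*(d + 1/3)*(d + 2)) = d - 6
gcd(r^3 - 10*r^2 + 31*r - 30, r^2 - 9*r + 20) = r - 5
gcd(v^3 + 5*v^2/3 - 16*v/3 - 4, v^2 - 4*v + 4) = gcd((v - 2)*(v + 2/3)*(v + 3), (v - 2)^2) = v - 2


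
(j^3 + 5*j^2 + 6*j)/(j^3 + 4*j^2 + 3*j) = (j + 2)/(j + 1)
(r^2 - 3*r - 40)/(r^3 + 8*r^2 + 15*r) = (r - 8)/(r*(r + 3))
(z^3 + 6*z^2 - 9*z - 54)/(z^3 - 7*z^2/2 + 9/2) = 2*(z^2 + 9*z + 18)/(2*z^2 - z - 3)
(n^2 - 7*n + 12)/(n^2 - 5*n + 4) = (n - 3)/(n - 1)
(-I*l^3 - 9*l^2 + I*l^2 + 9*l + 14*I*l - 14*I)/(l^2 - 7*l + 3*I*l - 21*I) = (-I*l^3 + l^2*(-9 + I) + l*(9 + 14*I) - 14*I)/(l^2 + l*(-7 + 3*I) - 21*I)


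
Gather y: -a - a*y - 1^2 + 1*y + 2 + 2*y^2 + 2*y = -a + 2*y^2 + y*(3 - a) + 1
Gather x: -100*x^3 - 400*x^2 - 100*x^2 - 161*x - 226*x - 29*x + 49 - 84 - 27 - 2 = -100*x^3 - 500*x^2 - 416*x - 64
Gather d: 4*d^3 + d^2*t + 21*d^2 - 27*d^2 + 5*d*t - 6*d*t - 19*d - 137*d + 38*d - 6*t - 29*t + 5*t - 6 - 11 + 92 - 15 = 4*d^3 + d^2*(t - 6) + d*(-t - 118) - 30*t + 60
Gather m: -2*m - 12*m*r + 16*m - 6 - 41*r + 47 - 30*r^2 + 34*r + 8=m*(14 - 12*r) - 30*r^2 - 7*r + 49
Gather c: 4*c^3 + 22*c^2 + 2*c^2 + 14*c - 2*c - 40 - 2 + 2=4*c^3 + 24*c^2 + 12*c - 40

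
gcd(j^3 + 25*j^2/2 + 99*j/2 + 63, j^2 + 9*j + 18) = j^2 + 9*j + 18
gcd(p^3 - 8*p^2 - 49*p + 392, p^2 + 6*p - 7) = p + 7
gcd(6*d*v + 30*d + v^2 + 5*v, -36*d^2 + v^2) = 6*d + v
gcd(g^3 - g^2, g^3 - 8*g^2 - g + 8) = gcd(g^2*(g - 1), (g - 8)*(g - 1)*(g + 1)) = g - 1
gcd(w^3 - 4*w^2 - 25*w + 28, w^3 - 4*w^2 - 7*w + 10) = w - 1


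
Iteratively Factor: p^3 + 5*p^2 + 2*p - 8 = (p - 1)*(p^2 + 6*p + 8) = (p - 1)*(p + 4)*(p + 2)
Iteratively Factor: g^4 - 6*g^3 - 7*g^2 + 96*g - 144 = (g - 3)*(g^3 - 3*g^2 - 16*g + 48) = (g - 4)*(g - 3)*(g^2 + g - 12) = (g - 4)*(g - 3)*(g + 4)*(g - 3)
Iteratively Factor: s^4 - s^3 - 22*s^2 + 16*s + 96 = (s - 4)*(s^3 + 3*s^2 - 10*s - 24) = (s - 4)*(s + 4)*(s^2 - s - 6) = (s - 4)*(s - 3)*(s + 4)*(s + 2)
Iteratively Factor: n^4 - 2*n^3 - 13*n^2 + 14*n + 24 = (n + 1)*(n^3 - 3*n^2 - 10*n + 24) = (n + 1)*(n + 3)*(n^2 - 6*n + 8) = (n - 4)*(n + 1)*(n + 3)*(n - 2)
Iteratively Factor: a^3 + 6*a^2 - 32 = (a + 4)*(a^2 + 2*a - 8) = (a + 4)^2*(a - 2)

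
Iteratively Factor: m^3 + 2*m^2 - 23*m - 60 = (m - 5)*(m^2 + 7*m + 12) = (m - 5)*(m + 4)*(m + 3)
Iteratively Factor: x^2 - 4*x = (x - 4)*(x)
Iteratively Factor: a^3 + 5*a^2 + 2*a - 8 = (a + 2)*(a^2 + 3*a - 4) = (a + 2)*(a + 4)*(a - 1)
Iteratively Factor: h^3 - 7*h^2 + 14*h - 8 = (h - 2)*(h^2 - 5*h + 4) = (h - 4)*(h - 2)*(h - 1)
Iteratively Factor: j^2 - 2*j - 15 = (j + 3)*(j - 5)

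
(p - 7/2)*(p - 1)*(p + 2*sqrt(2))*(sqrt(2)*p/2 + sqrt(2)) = sqrt(2)*p^4/2 - 5*sqrt(2)*p^3/4 + 2*p^3 - 5*p^2 - 11*sqrt(2)*p^2/4 - 11*p + 7*sqrt(2)*p/2 + 14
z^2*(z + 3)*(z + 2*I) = z^4 + 3*z^3 + 2*I*z^3 + 6*I*z^2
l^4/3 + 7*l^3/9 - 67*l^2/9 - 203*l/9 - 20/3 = (l/3 + 1)*(l - 5)*(l + 1/3)*(l + 4)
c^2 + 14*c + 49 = (c + 7)^2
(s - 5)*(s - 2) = s^2 - 7*s + 10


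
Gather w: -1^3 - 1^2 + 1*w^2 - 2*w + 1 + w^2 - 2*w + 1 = 2*w^2 - 4*w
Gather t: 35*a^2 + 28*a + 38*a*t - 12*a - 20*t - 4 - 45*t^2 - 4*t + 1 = 35*a^2 + 16*a - 45*t^2 + t*(38*a - 24) - 3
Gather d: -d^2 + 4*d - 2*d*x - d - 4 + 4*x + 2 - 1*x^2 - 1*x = -d^2 + d*(3 - 2*x) - x^2 + 3*x - 2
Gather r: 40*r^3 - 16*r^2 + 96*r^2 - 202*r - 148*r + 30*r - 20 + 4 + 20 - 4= 40*r^3 + 80*r^2 - 320*r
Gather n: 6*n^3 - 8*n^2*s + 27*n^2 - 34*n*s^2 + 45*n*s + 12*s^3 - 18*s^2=6*n^3 + n^2*(27 - 8*s) + n*(-34*s^2 + 45*s) + 12*s^3 - 18*s^2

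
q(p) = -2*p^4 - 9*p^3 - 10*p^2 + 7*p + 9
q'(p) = -8*p^3 - 27*p^2 - 20*p + 7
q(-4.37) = -190.86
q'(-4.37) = 246.41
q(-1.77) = -4.44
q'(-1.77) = 2.17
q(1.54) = -48.06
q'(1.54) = -117.05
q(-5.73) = -822.24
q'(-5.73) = 740.17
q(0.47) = 9.05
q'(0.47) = -9.19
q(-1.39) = -3.35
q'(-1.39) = 4.12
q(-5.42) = -615.67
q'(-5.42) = 596.00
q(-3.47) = -49.63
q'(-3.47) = 85.55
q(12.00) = -58371.00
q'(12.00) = -17945.00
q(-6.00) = -1041.00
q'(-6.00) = 883.00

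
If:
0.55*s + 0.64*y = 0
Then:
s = -1.16363636363636*y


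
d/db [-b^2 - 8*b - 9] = -2*b - 8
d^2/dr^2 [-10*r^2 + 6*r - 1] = -20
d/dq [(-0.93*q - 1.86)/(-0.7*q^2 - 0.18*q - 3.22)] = (-0.651*q^2 - 2.604*q + 2.6598)/(0.49*q^4 + 0.252*q^3 + 4.5404*q^2 + 1.1592*q + 10.3684)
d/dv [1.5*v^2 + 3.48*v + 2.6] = 3.0*v + 3.48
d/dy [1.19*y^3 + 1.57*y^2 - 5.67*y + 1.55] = 3.57*y^2 + 3.14*y - 5.67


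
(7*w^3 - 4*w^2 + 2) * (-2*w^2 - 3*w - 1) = -14*w^5 - 13*w^4 + 5*w^3 - 6*w - 2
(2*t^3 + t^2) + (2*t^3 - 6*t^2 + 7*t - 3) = 4*t^3 - 5*t^2 + 7*t - 3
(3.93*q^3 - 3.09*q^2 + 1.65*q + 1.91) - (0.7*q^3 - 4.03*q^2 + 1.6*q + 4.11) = 3.23*q^3 + 0.94*q^2 + 0.0499999999999998*q - 2.2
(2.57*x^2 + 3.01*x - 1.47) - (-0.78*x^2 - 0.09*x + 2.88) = 3.35*x^2 + 3.1*x - 4.35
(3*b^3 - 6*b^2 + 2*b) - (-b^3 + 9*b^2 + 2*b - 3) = 4*b^3 - 15*b^2 + 3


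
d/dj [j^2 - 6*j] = 2*j - 6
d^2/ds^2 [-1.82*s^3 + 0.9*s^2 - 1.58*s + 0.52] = 1.8 - 10.92*s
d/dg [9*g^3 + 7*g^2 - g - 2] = 27*g^2 + 14*g - 1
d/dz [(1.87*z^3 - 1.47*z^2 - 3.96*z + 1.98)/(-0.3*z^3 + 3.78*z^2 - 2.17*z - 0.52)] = (-2.22044604925031e-16*z^5 + 6.6276*z^4 - 10.4918*z^3 + 17.0235*z^2 - 13.44*z + 6.3558)/(0.09*z^6 - 2.268*z^5 + 15.5904*z^4 - 16.0932*z^3 + 0.7777*z^2 + 2.2568*z + 0.2704)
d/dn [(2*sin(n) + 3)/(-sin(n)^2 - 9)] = 2*(sin(n)^2 + 3*sin(n) - 9)*cos(n)/(sin(n)^2 + 9)^2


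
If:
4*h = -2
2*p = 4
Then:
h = -1/2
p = 2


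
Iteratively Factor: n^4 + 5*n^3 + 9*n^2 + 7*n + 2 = (n + 1)*(n^3 + 4*n^2 + 5*n + 2) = (n + 1)^2*(n^2 + 3*n + 2) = (n + 1)^3*(n + 2)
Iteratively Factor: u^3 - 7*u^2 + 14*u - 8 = (u - 1)*(u^2 - 6*u + 8) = (u - 4)*(u - 1)*(u - 2)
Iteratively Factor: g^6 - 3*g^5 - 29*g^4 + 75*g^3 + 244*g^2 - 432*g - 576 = (g + 1)*(g^5 - 4*g^4 - 25*g^3 + 100*g^2 + 144*g - 576) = (g - 4)*(g + 1)*(g^4 - 25*g^2 + 144) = (g - 4)*(g + 1)*(g + 3)*(g^3 - 3*g^2 - 16*g + 48) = (g - 4)*(g + 1)*(g + 3)*(g + 4)*(g^2 - 7*g + 12) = (g - 4)^2*(g + 1)*(g + 3)*(g + 4)*(g - 3)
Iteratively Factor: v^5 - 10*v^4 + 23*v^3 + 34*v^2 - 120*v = (v + 2)*(v^4 - 12*v^3 + 47*v^2 - 60*v) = (v - 3)*(v + 2)*(v^3 - 9*v^2 + 20*v) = (v - 4)*(v - 3)*(v + 2)*(v^2 - 5*v) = v*(v - 4)*(v - 3)*(v + 2)*(v - 5)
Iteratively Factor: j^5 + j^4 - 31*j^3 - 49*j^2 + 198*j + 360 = (j + 4)*(j^4 - 3*j^3 - 19*j^2 + 27*j + 90) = (j + 3)*(j + 4)*(j^3 - 6*j^2 - j + 30) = (j - 5)*(j + 3)*(j + 4)*(j^2 - j - 6) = (j - 5)*(j + 2)*(j + 3)*(j + 4)*(j - 3)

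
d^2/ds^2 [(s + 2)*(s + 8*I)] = 2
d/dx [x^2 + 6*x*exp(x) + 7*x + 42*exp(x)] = 6*x*exp(x) + 2*x + 48*exp(x) + 7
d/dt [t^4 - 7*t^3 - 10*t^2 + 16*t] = 4*t^3 - 21*t^2 - 20*t + 16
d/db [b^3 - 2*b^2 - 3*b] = 3*b^2 - 4*b - 3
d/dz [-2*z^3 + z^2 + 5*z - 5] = -6*z^2 + 2*z + 5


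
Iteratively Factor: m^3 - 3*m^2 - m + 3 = (m - 3)*(m^2 - 1) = (m - 3)*(m + 1)*(m - 1)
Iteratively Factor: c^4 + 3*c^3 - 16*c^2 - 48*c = (c)*(c^3 + 3*c^2 - 16*c - 48) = c*(c - 4)*(c^2 + 7*c + 12) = c*(c - 4)*(c + 4)*(c + 3)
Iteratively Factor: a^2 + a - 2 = (a - 1)*(a + 2)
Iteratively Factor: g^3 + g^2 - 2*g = (g + 2)*(g^2 - g) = (g - 1)*(g + 2)*(g)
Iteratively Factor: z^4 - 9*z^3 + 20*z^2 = (z)*(z^3 - 9*z^2 + 20*z) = z^2*(z^2 - 9*z + 20) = z^2*(z - 5)*(z - 4)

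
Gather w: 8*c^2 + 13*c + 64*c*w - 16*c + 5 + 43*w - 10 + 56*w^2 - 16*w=8*c^2 - 3*c + 56*w^2 + w*(64*c + 27) - 5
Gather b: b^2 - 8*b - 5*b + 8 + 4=b^2 - 13*b + 12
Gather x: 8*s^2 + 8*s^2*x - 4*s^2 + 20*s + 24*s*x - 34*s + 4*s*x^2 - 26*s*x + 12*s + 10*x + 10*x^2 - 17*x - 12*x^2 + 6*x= 4*s^2 - 2*s + x^2*(4*s - 2) + x*(8*s^2 - 2*s - 1)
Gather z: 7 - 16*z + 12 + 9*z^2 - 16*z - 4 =9*z^2 - 32*z + 15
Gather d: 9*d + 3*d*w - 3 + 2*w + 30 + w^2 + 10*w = d*(3*w + 9) + w^2 + 12*w + 27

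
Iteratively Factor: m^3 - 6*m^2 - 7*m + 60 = (m - 4)*(m^2 - 2*m - 15) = (m - 4)*(m + 3)*(m - 5)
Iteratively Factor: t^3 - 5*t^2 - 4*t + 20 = (t + 2)*(t^2 - 7*t + 10) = (t - 5)*(t + 2)*(t - 2)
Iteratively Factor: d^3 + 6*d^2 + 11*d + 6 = (d + 3)*(d^2 + 3*d + 2) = (d + 1)*(d + 3)*(d + 2)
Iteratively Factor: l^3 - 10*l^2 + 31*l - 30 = (l - 3)*(l^2 - 7*l + 10) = (l - 3)*(l - 2)*(l - 5)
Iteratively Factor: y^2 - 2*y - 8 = (y + 2)*(y - 4)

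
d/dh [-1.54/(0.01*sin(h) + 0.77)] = 0.0154*cos(h)/(0.01*sin(h) + 0.77)^2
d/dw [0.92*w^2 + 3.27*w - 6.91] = 1.84*w + 3.27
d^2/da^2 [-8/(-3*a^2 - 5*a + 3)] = 16*(-9*a^2 - 15*a + (6*a + 5)^2 + 9)/(3*a^2 + 5*a - 3)^3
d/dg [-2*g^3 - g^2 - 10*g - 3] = -6*g^2 - 2*g - 10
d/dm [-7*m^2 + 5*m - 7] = 5 - 14*m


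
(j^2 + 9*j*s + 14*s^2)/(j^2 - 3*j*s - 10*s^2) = (-j - 7*s)/(-j + 5*s)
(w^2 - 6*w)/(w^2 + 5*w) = (w - 6)/(w + 5)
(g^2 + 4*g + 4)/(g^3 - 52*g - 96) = (g + 2)/(g^2 - 2*g - 48)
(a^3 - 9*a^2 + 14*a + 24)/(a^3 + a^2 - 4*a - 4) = (a^2 - 10*a + 24)/(a^2 - 4)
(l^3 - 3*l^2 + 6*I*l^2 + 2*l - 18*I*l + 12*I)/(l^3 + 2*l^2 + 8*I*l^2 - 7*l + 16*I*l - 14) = (l^3 + l^2*(-3 + 6*I) + l*(2 - 18*I) + 12*I)/(l^3 + l^2*(2 + 8*I) + l*(-7 + 16*I) - 14)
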